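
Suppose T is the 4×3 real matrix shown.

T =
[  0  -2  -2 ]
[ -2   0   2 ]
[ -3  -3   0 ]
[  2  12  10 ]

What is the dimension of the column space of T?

Row reduce to echelon form.
Swap R1 ↔ R2
R3 ← R3 − (3/2)·R1: [0, -3, -3]
R4 ← R4 + R1: [0, 12, 12]
R3 ← R3 − (3/2)·R2: [0, 0, 0]
R4 ← R4 + (6)·R2: [0, 0, 0]
Echelon form has 2 nonzero rows, so rank(T) = 2.
The column space has dimension equal to the rank: 2.

2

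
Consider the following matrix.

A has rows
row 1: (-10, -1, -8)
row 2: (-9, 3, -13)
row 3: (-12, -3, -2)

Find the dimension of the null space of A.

Row reduce to echelon form.
R2 ← R2 − (9/10)·R1: [0, 39/10, -29/5]
R3 ← R3 − (6/5)·R1: [0, -9/5, 38/5]
R3 ← R3 + (6/13)·R2: [0, 0, 64/13]
3 nonzero rows, so rank(A) = 3.
A has 3 columns; by rank–nullity, nullity = 3 − 3 = 0.

0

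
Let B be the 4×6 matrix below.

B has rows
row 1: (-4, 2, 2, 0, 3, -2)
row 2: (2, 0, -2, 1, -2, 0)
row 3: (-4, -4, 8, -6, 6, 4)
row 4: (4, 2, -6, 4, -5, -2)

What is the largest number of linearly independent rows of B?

Row reduce to echelon form.
R2 ← R2 + (1/2)·R1: [0, 1, -1, 1, -1/2, -1]
R3 ← R3 − R1: [0, -6, 6, -6, 3, 6]
R4 ← R4 + R1: [0, 4, -4, 4, -2, -4]
R3 ← R3 + (6)·R2: [0, 0, 0, 0, 0, 0]
R4 ← R4 − (4)·R2: [0, 0, 0, 0, 0, 0]
Echelon form has 2 nonzero rows, so rank(B) = 2.
The rank gives the maximum number of linearly independent rows: 2.

2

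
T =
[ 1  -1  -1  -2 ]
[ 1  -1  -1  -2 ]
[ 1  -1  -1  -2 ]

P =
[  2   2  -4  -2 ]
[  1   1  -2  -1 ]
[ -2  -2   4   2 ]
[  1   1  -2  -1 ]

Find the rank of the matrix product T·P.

First compute TP:
[[  1,   1,  -2,  -1],
 [  1,   1,  -2,  -1],
 [  1,   1,  -2,  -1]]
Now row reduce the product.
R2 ← R2 − R1: [0, 0, 0, 0]
R3 ← R3 − R1: [0, 0, 0, 0]
1 nonzero row, so rank(TP) = 1.

1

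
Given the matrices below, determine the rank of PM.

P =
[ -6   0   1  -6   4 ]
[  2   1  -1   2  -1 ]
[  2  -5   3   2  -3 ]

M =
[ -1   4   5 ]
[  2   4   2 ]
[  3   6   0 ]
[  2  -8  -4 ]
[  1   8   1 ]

2

First compute PM:
[[  1,  62,  -2],
 [  0, -18,   3],
 [ -2, -34, -11]]
Now row reduce the product.
R3 ← R3 + (2)·R1: [0, 90, -15]
R3 ← R3 + (5)·R2: [0, 0, 0]
2 nonzero rows, so rank(PM) = 2.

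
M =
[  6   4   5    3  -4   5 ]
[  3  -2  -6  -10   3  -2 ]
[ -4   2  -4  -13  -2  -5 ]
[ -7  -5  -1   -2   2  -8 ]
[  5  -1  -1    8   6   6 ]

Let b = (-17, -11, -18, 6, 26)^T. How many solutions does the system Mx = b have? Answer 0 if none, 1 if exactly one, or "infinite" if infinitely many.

Row reduce the augmented matrix [M | b].
R2 ← R2 − (1/2)·R1: [0, -4, -17/2, -23/2, 5, -9/2, -5/2]
R3 ← R3 + (2/3)·R1: [0, 14/3, -2/3, -11, -14/3, -5/3, -88/3]
R4 ← R4 + (7/6)·R1: [0, -1/3, 29/6, 3/2, -8/3, -13/6, -83/6]
R5 ← R5 − (5/6)·R1: [0, -13/3, -31/6, 11/2, 28/3, 11/6, 241/6]
R3 ← R3 + (7/6)·R2: [0, 0, -127/12, -293/12, 7/6, -83/12, -129/4]
R4 ← R4 − (1/12)·R2: [0, 0, 133/24, 59/24, -37/12, -43/24, -109/8]
R5 ← R5 − (13/12)·R2: [0, 0, 97/24, 431/24, 47/12, 161/24, 343/8]
R4 ← R4 + (133/254)·R3: [0, 0, 0, -2623/254, -314/127, -1375/254, -3875/127]
R5 ← R5 + (97/254)·R3: [0, 0, 0, 2193/254, 554/127, 1033/254, 3881/127]
R5 ← R5 + (51/61)·R4: [0, 0, 0, 0, 140/61, -28/61, 308/61]
The echelon form has 5 nonzero rows, and every pivot lies in the first 6 columns, so rank(M) = rank([M|b]) = 5.
The system is consistent.
rank = 5 < 6 unknowns, so there are infinitely many solutions.

infinite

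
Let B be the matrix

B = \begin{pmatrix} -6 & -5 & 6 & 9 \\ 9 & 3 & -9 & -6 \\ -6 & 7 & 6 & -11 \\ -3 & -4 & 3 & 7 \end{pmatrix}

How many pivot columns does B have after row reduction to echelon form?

2

Row reduce to echelon form.
R2 ← R2 + (3/2)·R1: [0, -9/2, 0, 15/2]
R3 ← R3 − R1: [0, 12, 0, -20]
R4 ← R4 − (1/2)·R1: [0, -3/2, 0, 5/2]
R3 ← R3 + (8/3)·R2: [0, 0, 0, 0]
R4 ← R4 − (1/3)·R2: [0, 0, 0, 0]
Echelon form has 2 nonzero rows, so rank(B) = 2.
Each nonzero row contributes one pivot column: 2 pivot columns.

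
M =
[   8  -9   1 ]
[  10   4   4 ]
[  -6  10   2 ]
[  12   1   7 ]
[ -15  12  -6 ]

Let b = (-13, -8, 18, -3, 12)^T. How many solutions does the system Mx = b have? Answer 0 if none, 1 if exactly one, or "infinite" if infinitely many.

Row reduce the augmented matrix [M | b].
R2 ← R2 − (5/4)·R1: [0, 61/4, 11/4, 33/4]
R3 ← R3 + (3/4)·R1: [0, 13/4, 11/4, 33/4]
R4 ← R4 − (3/2)·R1: [0, 29/2, 11/2, 33/2]
R5 ← R5 + (15/8)·R1: [0, -39/8, -33/8, -99/8]
R3 ← R3 − (13/61)·R2: [0, 0, 132/61, 396/61]
R4 ← R4 − (58/61)·R2: [0, 0, 176/61, 528/61]
R5 ← R5 + (39/122)·R2: [0, 0, -198/61, -594/61]
R4 ← R4 − (4/3)·R3: [0, 0, 0, 0]
R5 ← R5 + (3/2)·R3: [0, 0, 0, 0]
The echelon form has 3 nonzero rows, and every pivot lies in the first 3 columns, so rank(M) = rank([M|b]) = 3.
The system is consistent.
rank = 3 = number of unknowns, so the solution is unique.

1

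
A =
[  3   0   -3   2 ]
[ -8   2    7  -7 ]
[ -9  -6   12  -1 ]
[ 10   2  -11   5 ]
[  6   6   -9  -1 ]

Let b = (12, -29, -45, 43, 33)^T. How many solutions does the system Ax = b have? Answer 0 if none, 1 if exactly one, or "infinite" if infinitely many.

infinite

Row reduce the augmented matrix [A | b].
R2 ← R2 + (8/3)·R1: [0, 2, -1, -5/3, 3]
R3 ← R3 + (3)·R1: [0, -6, 3, 5, -9]
R4 ← R4 − (10/3)·R1: [0, 2, -1, -5/3, 3]
R5 ← R5 − (2)·R1: [0, 6, -3, -5, 9]
R3 ← R3 + (3)·R2: [0, 0, 0, 0, 0]
R4 ← R4 − R2: [0, 0, 0, 0, 0]
R5 ← R5 − (3)·R2: [0, 0, 0, 0, 0]
The echelon form has 2 nonzero rows, and every pivot lies in the first 4 columns, so rank(A) = rank([A|b]) = 2.
The system is consistent.
rank = 2 < 4 unknowns, so there are infinitely many solutions.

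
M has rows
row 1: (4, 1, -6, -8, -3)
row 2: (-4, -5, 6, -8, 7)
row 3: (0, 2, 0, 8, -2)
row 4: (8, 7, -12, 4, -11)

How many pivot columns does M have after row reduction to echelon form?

Row reduce to echelon form.
R2 ← R2 + R1: [0, -4, 0, -16, 4]
R4 ← R4 − (2)·R1: [0, 5, 0, 20, -5]
R3 ← R3 + (1/2)·R2: [0, 0, 0, 0, 0]
R4 ← R4 + (5/4)·R2: [0, 0, 0, 0, 0]
Echelon form has 2 nonzero rows, so rank(M) = 2.
Each nonzero row contributes one pivot column: 2 pivot columns.

2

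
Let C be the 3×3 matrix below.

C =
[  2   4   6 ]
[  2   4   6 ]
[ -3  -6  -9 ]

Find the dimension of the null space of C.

Row reduce to echelon form.
R2 ← R2 − R1: [0, 0, 0]
R3 ← R3 + (3/2)·R1: [0, 0, 0]
1 nonzero row, so rank(C) = 1.
C has 3 columns; by rank–nullity, nullity = 3 − 1 = 2.

2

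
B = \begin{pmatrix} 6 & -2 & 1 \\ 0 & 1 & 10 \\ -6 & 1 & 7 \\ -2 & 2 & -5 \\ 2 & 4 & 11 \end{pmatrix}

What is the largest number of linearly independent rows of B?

3

Row reduce to echelon form.
R3 ← R3 + R1: [0, -1, 8]
R4 ← R4 + (1/3)·R1: [0, 4/3, -14/3]
R5 ← R5 − (1/3)·R1: [0, 14/3, 32/3]
R3 ← R3 + R2: [0, 0, 18]
R4 ← R4 − (4/3)·R2: [0, 0, -18]
R5 ← R5 − (14/3)·R2: [0, 0, -36]
R4 ← R4 + R3: [0, 0, 0]
R5 ← R5 + (2)·R3: [0, 0, 0]
Echelon form has 3 nonzero rows, so rank(B) = 3.
The rank gives the maximum number of linearly independent rows: 3.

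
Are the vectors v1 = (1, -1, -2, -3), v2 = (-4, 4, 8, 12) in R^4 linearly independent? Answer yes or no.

no

Form the matrix with these vectors as rows and row reduce.
R2 ← R2 + (4)·R1: [0, 0, 0, 0]
1 nonzero row, so the 2 vectors span a space of dimension 1.
Since 1 < 2, the vectors are linearly dependent.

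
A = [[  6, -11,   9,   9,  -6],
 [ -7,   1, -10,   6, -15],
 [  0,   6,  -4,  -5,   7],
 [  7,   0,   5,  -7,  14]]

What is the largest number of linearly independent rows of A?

4

Row reduce to echelon form.
R2 ← R2 + (7/6)·R1: [0, -71/6, 1/2, 33/2, -22]
R4 ← R4 − (7/6)·R1: [0, 77/6, -11/2, -35/2, 21]
R3 ← R3 + (36/71)·R2: [0, 0, -266/71, 239/71, -295/71]
R4 ← R4 + (77/71)·R2: [0, 0, -352/71, 28/71, -203/71]
R4 ← R4 − (176/133)·R3: [0, 0, 0, -540/133, 351/133]
Echelon form has 4 nonzero rows, so rank(A) = 4.
The rank gives the maximum number of linearly independent rows: 4.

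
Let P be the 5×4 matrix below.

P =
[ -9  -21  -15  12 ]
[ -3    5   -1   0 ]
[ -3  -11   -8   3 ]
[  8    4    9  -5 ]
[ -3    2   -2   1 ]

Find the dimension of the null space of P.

Row reduce to echelon form.
R2 ← R2 − (1/3)·R1: [0, 12, 4, -4]
R3 ← R3 − (1/3)·R1: [0, -4, -3, -1]
R4 ← R4 + (8/9)·R1: [0, -44/3, -13/3, 17/3]
R5 ← R5 − (1/3)·R1: [0, 9, 3, -3]
R3 ← R3 + (1/3)·R2: [0, 0, -5/3, -7/3]
R4 ← R4 + (11/9)·R2: [0, 0, 5/9, 7/9]
R5 ← R5 − (3/4)·R2: [0, 0, 0, 0]
R4 ← R4 + (1/3)·R3: [0, 0, 0, 0]
3 nonzero rows, so rank(P) = 3.
P has 4 columns; by rank–nullity, nullity = 4 − 3 = 1.

1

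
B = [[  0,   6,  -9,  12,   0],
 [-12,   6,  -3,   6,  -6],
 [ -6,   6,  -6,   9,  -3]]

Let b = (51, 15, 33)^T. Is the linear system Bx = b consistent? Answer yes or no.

Row reduce the augmented matrix [B | b].
Swap R1 ↔ R2
R3 ← R3 − (1/2)·R1: [0, 3, -9/2, 6, 0, 51/2]
R3 ← R3 − (1/2)·R2: [0, 0, 0, 0, 0, 0]
The echelon form has 2 nonzero rows, and every pivot lies in the first 5 columns, so rank(B) = rank([B|b]) = 2.
The system is consistent.

yes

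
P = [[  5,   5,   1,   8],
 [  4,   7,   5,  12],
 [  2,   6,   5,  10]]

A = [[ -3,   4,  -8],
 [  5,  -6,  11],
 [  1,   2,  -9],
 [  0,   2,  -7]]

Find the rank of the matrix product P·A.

First compute PA:
[[ 11,   8, -50],
 [ 28,   8, -84],
 [ 29,   2, -65]]
Now row reduce the product.
R2 ← R2 − (28/11)·R1: [0, -136/11, 476/11]
R3 ← R3 − (29/11)·R1: [0, -210/11, 735/11]
R3 ← R3 − (105/68)·R2: [0, 0, 0]
2 nonzero rows, so rank(PA) = 2.

2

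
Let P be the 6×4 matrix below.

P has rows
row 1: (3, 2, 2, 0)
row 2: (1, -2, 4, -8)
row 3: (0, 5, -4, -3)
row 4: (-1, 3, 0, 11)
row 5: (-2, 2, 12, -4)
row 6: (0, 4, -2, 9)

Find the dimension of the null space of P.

Row reduce to echelon form.
R2 ← R2 − (1/3)·R1: [0, -8/3, 10/3, -8]
R4 ← R4 + (1/3)·R1: [0, 11/3, 2/3, 11]
R5 ← R5 + (2/3)·R1: [0, 10/3, 40/3, -4]
R3 ← R3 + (15/8)·R2: [0, 0, 9/4, -18]
R4 ← R4 + (11/8)·R2: [0, 0, 21/4, 0]
R5 ← R5 + (5/4)·R2: [0, 0, 35/2, -14]
R6 ← R6 + (3/2)·R2: [0, 0, 3, -3]
R4 ← R4 − (7/3)·R3: [0, 0, 0, 42]
R5 ← R5 − (70/9)·R3: [0, 0, 0, 126]
R6 ← R6 − (4/3)·R3: [0, 0, 0, 21]
R5 ← R5 − (3)·R4: [0, 0, 0, 0]
R6 ← R6 − (1/2)·R4: [0, 0, 0, 0]
4 nonzero rows, so rank(P) = 4.
P has 4 columns; by rank–nullity, nullity = 4 − 4 = 0.

0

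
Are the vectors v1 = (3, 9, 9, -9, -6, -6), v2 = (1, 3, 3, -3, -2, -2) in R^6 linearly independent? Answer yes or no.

Form the matrix with these vectors as rows and row reduce.
R2 ← R2 − (1/3)·R1: [0, 0, 0, 0, 0, 0]
1 nonzero row, so the 2 vectors span a space of dimension 1.
Since 1 < 2, the vectors are linearly dependent.

no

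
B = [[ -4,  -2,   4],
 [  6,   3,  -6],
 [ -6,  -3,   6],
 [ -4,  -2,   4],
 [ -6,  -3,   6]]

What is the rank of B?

Row reduce to echelon form.
R2 ← R2 + (3/2)·R1: [0, 0, 0]
R3 ← R3 − (3/2)·R1: [0, 0, 0]
R4 ← R4 − R1: [0, 0, 0]
R5 ← R5 − (3/2)·R1: [0, 0, 0]
Echelon form has 1 nonzero row, so rank(B) = 1.

1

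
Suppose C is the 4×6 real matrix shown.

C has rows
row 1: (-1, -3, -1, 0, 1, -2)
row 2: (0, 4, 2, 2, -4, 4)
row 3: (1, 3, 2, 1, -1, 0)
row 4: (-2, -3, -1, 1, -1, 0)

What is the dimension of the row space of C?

3

Row reduce to echelon form.
R3 ← R3 + R1: [0, 0, 1, 1, 0, -2]
R4 ← R4 − (2)·R1: [0, 3, 1, 1, -3, 4]
R4 ← R4 − (3/4)·R2: [0, 0, -1/2, -1/2, 0, 1]
R4 ← R4 + (1/2)·R3: [0, 0, 0, 0, 0, 0]
Echelon form has 3 nonzero rows, so rank(C) = 3.
The row space has dimension equal to the rank: 3.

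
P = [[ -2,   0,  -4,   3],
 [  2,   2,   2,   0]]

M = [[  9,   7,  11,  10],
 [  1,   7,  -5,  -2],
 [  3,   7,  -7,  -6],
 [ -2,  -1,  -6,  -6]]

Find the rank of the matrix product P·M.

2

First compute PM:
[[-36, -45, -12, -14],
 [ 26,  42,  -2,   4]]
Now row reduce the product.
R2 ← R2 + (13/18)·R1: [0, 19/2, -32/3, -55/9]
2 nonzero rows, so rank(PM) = 2.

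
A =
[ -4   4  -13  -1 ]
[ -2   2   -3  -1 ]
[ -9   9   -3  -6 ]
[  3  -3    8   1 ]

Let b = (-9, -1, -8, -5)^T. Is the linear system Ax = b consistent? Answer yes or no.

no

Row reduce the augmented matrix [A | b].
R2 ← R2 − (1/2)·R1: [0, 0, 7/2, -1/2, 7/2]
R3 ← R3 − (9/4)·R1: [0, 0, 105/4, -15/4, 49/4]
R4 ← R4 + (3/4)·R1: [0, 0, -7/4, 1/4, -47/4]
R3 ← R3 − (15/2)·R2: [0, 0, 0, 0, -14]
R4 ← R4 + (1/2)·R2: [0, 0, 0, 0, -10]
R4 ← R4 − (5/7)·R3: [0, 0, 0, 0, 0]
The echelon form has 3 nonzero rows; the last pivot sits in the augmented column, so rank(A) = 2 but rank([A|b]) = 3.
Since the ranks differ, the system is inconsistent.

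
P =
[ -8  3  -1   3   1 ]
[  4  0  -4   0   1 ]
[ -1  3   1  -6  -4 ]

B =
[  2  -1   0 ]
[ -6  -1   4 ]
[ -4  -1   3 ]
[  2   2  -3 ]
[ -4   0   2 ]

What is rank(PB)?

2

First compute PB:
[[-28,  12,   2],
 [ 20,   0, -10],
 [-20, -15,  25]]
Now row reduce the product.
R2 ← R2 + (5/7)·R1: [0, 60/7, -60/7]
R3 ← R3 − (5/7)·R1: [0, -165/7, 165/7]
R3 ← R3 + (11/4)·R2: [0, 0, 0]
2 nonzero rows, so rank(PB) = 2.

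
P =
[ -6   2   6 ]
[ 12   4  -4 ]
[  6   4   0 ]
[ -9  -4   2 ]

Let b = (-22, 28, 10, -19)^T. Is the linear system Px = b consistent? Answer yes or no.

yes

Row reduce the augmented matrix [P | b].
R2 ← R2 + (2)·R1: [0, 8, 8, -16]
R3 ← R3 + R1: [0, 6, 6, -12]
R4 ← R4 − (3/2)·R1: [0, -7, -7, 14]
R3 ← R3 − (3/4)·R2: [0, 0, 0, 0]
R4 ← R4 + (7/8)·R2: [0, 0, 0, 0]
The echelon form has 2 nonzero rows, and every pivot lies in the first 3 columns, so rank(P) = rank([P|b]) = 2.
The system is consistent.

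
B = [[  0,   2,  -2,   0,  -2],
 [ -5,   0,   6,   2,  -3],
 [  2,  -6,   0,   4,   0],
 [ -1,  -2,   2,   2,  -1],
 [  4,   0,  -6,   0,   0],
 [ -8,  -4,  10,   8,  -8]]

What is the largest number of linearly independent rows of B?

3

Row reduce to echelon form.
Swap R1 ↔ R2
R3 ← R3 + (2/5)·R1: [0, -6, 12/5, 24/5, -6/5]
R4 ← R4 − (1/5)·R1: [0, -2, 4/5, 8/5, -2/5]
R5 ← R5 + (4/5)·R1: [0, 0, -6/5, 8/5, -12/5]
R6 ← R6 − (8/5)·R1: [0, -4, 2/5, 24/5, -16/5]
R3 ← R3 + (3)·R2: [0, 0, -18/5, 24/5, -36/5]
R4 ← R4 + R2: [0, 0, -6/5, 8/5, -12/5]
R6 ← R6 + (2)·R2: [0, 0, -18/5, 24/5, -36/5]
R4 ← R4 − (1/3)·R3: [0, 0, 0, 0, 0]
R5 ← R5 − (1/3)·R3: [0, 0, 0, 0, 0]
R6 ← R6 − R3: [0, 0, 0, 0, 0]
Echelon form has 3 nonzero rows, so rank(B) = 3.
The rank gives the maximum number of linearly independent rows: 3.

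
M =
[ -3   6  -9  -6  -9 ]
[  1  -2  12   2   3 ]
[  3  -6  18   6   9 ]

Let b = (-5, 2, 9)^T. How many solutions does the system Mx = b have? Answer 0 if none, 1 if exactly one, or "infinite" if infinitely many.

Row reduce the augmented matrix [M | b].
R2 ← R2 + (1/3)·R1: [0, 0, 9, 0, 0, 1/3]
R3 ← R3 + R1: [0, 0, 9, 0, 0, 4]
R3 ← R3 − R2: [0, 0, 0, 0, 0, 11/3]
The echelon form has 3 nonzero rows; the last pivot sits in the augmented column, so rank(M) = 2 but rank([M|b]) = 3.
Since the ranks differ, the system is inconsistent.
It has no solutions.

0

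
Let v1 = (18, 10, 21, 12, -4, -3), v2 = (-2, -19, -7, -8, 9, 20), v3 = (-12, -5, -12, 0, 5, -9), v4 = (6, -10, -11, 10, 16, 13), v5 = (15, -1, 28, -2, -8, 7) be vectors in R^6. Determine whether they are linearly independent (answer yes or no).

no

Form the matrix with these vectors as rows and row reduce.
R2 ← R2 + (1/9)·R1: [0, -161/9, -14/3, -20/3, 77/9, 59/3]
R3 ← R3 + (2/3)·R1: [0, 5/3, 2, 8, 7/3, -11]
R4 ← R4 − (1/3)·R1: [0, -40/3, -18, 6, 52/3, 14]
R5 ← R5 − (5/6)·R1: [0, -28/3, 21/2, -12, -14/3, 19/2]
R3 ← R3 + (15/161)·R2: [0, 0, 36/23, 1188/161, 72/23, -1476/161]
R4 ← R4 − (120/161)·R2: [0, 0, -334/23, 1766/161, 252/23, -106/161]
R5 ← R5 − (12/23)·R2: [0, 0, 595/46, -196/23, -210/23, -35/46]
R4 ← R4 + (167/18)·R3: [0, 0, 0, 556/7, 40, -600/7]
R5 ← R5 − (595/72)·R3: [0, 0, 0, -139/2, -35, 75]
R5 ← R5 + (7/8)·R4: [0, 0, 0, 0, 0, 0]
4 nonzero rows, so the 5 vectors span a space of dimension 4.
Since 4 < 5, the vectors are linearly dependent.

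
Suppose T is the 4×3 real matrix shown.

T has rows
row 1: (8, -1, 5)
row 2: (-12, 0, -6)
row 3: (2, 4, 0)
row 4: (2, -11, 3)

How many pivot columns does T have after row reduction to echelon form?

3

Row reduce to echelon form.
R2 ← R2 + (3/2)·R1: [0, -3/2, 3/2]
R3 ← R3 − (1/4)·R1: [0, 17/4, -5/4]
R4 ← R4 − (1/4)·R1: [0, -43/4, 7/4]
R3 ← R3 + (17/6)·R2: [0, 0, 3]
R4 ← R4 − (43/6)·R2: [0, 0, -9]
R4 ← R4 + (3)·R3: [0, 0, 0]
Echelon form has 3 nonzero rows, so rank(T) = 3.
Each nonzero row contributes one pivot column: 3 pivot columns.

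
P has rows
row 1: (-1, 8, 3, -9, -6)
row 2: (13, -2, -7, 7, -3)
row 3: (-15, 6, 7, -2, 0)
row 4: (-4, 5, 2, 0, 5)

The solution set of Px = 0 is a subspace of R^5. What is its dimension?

Row reduce to echelon form.
R2 ← R2 + (13)·R1: [0, 102, 32, -110, -81]
R3 ← R3 − (15)·R1: [0, -114, -38, 133, 90]
R4 ← R4 − (4)·R1: [0, -27, -10, 36, 29]
R3 ← R3 + (19/17)·R2: [0, 0, -38/17, 171/17, -9/17]
R4 ← R4 + (9/34)·R2: [0, 0, -26/17, 117/17, 257/34]
R4 ← R4 − (13/19)·R3: [0, 0, 0, 0, 301/38]
4 nonzero rows, so rank(P) = 4.
P has 5 columns; by rank–nullity, nullity = 5 − 4 = 1.

1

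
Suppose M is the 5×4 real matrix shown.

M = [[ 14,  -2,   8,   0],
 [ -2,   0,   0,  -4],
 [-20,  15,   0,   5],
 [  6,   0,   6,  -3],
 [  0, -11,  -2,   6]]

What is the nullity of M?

0

Row reduce to echelon form.
R2 ← R2 + (1/7)·R1: [0, -2/7, 8/7, -4]
R3 ← R3 + (10/7)·R1: [0, 85/7, 80/7, 5]
R4 ← R4 − (3/7)·R1: [0, 6/7, 18/7, -3]
R3 ← R3 + (85/2)·R2: [0, 0, 60, -165]
R4 ← R4 + (3)·R2: [0, 0, 6, -15]
R5 ← R5 − (77/2)·R2: [0, 0, -46, 160]
R4 ← R4 − (1/10)·R3: [0, 0, 0, 3/2]
R5 ← R5 + (23/30)·R3: [0, 0, 0, 67/2]
R5 ← R5 − (67/3)·R4: [0, 0, 0, 0]
4 nonzero rows, so rank(M) = 4.
M has 4 columns; by rank–nullity, nullity = 4 − 4 = 0.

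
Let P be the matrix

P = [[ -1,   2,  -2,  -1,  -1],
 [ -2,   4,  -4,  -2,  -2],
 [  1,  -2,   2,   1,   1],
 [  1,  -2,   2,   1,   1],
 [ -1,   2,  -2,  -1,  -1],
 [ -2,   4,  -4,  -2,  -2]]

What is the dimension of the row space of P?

Row reduce to echelon form.
R2 ← R2 − (2)·R1: [0, 0, 0, 0, 0]
R3 ← R3 + R1: [0, 0, 0, 0, 0]
R4 ← R4 + R1: [0, 0, 0, 0, 0]
R5 ← R5 − R1: [0, 0, 0, 0, 0]
R6 ← R6 − (2)·R1: [0, 0, 0, 0, 0]
Echelon form has 1 nonzero row, so rank(P) = 1.
The row space has dimension equal to the rank: 1.

1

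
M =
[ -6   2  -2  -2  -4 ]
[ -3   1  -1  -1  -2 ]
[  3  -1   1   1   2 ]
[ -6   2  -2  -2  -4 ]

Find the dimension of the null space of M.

Row reduce to echelon form.
R2 ← R2 − (1/2)·R1: [0, 0, 0, 0, 0]
R3 ← R3 + (1/2)·R1: [0, 0, 0, 0, 0]
R4 ← R4 − R1: [0, 0, 0, 0, 0]
1 nonzero row, so rank(M) = 1.
M has 5 columns; by rank–nullity, nullity = 5 − 1 = 4.

4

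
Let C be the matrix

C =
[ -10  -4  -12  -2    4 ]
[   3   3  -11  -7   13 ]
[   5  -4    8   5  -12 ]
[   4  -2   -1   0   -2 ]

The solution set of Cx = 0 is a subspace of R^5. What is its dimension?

Row reduce to echelon form.
R2 ← R2 + (3/10)·R1: [0, 9/5, -73/5, -38/5, 71/5]
R3 ← R3 + (1/2)·R1: [0, -6, 2, 4, -10]
R4 ← R4 + (2/5)·R1: [0, -18/5, -29/5, -4/5, -2/5]
R3 ← R3 + (10/3)·R2: [0, 0, -140/3, -64/3, 112/3]
R4 ← R4 + (2)·R2: [0, 0, -35, -16, 28]
R4 ← R4 − (3/4)·R3: [0, 0, 0, 0, 0]
3 nonzero rows, so rank(C) = 3.
C has 5 columns; by rank–nullity, nullity = 5 − 3 = 2.

2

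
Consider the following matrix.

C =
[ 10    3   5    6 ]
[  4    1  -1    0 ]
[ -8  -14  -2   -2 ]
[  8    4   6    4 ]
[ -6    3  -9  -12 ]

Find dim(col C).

4

Row reduce to echelon form.
R2 ← R2 − (2/5)·R1: [0, -1/5, -3, -12/5]
R3 ← R3 + (4/5)·R1: [0, -58/5, 2, 14/5]
R4 ← R4 − (4/5)·R1: [0, 8/5, 2, -4/5]
R5 ← R5 + (3/5)·R1: [0, 24/5, -6, -42/5]
R3 ← R3 − (58)·R2: [0, 0, 176, 142]
R4 ← R4 + (8)·R2: [0, 0, -22, -20]
R5 ← R5 + (24)·R2: [0, 0, -78, -66]
R4 ← R4 + (1/8)·R3: [0, 0, 0, -9/4]
R5 ← R5 + (39/88)·R3: [0, 0, 0, -135/44]
R5 ← R5 − (15/11)·R4: [0, 0, 0, 0]
Echelon form has 4 nonzero rows, so rank(C) = 4.
The column space has dimension equal to the rank: 4.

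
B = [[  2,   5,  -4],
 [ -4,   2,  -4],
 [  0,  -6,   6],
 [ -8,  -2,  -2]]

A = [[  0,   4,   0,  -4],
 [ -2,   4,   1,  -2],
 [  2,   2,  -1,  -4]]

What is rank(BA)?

2

First compute BA:
[[-18,  20,   9,  -2],
 [-12, -16,   6,  28],
 [ 24, -12, -12, -12],
 [  0, -44,   0,  44]]
Now row reduce the product.
R2 ← R2 − (2/3)·R1: [0, -88/3, 0, 88/3]
R3 ← R3 + (4/3)·R1: [0, 44/3, 0, -44/3]
R3 ← R3 + (1/2)·R2: [0, 0, 0, 0]
R4 ← R4 − (3/2)·R2: [0, 0, 0, 0]
2 nonzero rows, so rank(BA) = 2.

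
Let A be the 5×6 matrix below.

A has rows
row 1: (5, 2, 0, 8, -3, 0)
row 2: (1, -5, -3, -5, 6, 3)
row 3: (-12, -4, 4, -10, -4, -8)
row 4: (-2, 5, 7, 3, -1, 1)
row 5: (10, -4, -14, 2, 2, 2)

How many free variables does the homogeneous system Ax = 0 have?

Row reduce to echelon form.
R2 ← R2 − (1/5)·R1: [0, -27/5, -3, -33/5, 33/5, 3]
R3 ← R3 + (12/5)·R1: [0, 4/5, 4, 46/5, -56/5, -8]
R4 ← R4 + (2/5)·R1: [0, 29/5, 7, 31/5, -11/5, 1]
R5 ← R5 − (2)·R1: [0, -8, -14, -14, 8, 2]
R3 ← R3 + (4/27)·R2: [0, 0, 32/9, 74/9, -92/9, -68/9]
R4 ← R4 + (29/27)·R2: [0, 0, 34/9, -8/9, 44/9, 38/9]
R5 ← R5 − (40/27)·R2: [0, 0, -86/9, -38/9, -16/9, -22/9]
R4 ← R4 − (17/16)·R3: [0, 0, 0, -77/8, 63/4, 49/4]
R5 ← R5 + (43/16)·R3: [0, 0, 0, 143/8, -117/4, -91/4]
R5 ← R5 + (13/7)·R4: [0, 0, 0, 0, 0, 0]
4 nonzero rows, so rank(A) = 4.
A has 6 columns; by rank–nullity, nullity = 6 − 4 = 2.

2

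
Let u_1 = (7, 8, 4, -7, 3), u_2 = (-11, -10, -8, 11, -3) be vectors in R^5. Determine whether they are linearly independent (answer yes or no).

yes

Form the matrix with these vectors as rows and row reduce.
R2 ← R2 + (11/7)·R1: [0, 18/7, -12/7, 0, 12/7]
2 nonzero rows, so the 2 vectors span a space of dimension 2.
Since 2 = 2, the vectors are linearly independent.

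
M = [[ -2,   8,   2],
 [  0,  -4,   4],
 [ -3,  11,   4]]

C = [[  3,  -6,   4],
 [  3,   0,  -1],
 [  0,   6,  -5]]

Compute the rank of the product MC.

2

First compute MC:
[[ 18,  24, -26],
 [-12,  24, -16],
 [ 24,  42, -43]]
Now row reduce the product.
R2 ← R2 + (2/3)·R1: [0, 40, -100/3]
R3 ← R3 − (4/3)·R1: [0, 10, -25/3]
R3 ← R3 − (1/4)·R2: [0, 0, 0]
2 nonzero rows, so rank(MC) = 2.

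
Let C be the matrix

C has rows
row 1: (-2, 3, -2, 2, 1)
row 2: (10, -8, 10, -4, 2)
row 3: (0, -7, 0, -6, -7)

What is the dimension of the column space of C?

Row reduce to echelon form.
R2 ← R2 + (5)·R1: [0, 7, 0, 6, 7]
R3 ← R3 + R2: [0, 0, 0, 0, 0]
Echelon form has 2 nonzero rows, so rank(C) = 2.
The column space has dimension equal to the rank: 2.

2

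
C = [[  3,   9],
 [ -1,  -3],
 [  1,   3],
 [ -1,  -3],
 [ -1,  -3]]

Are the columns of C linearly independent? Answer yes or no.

Row reduce C to echelon form.
R2 ← R2 + (1/3)·R1: [0, 0]
R3 ← R3 − (1/3)·R1: [0, 0]
R4 ← R4 + (1/3)·R1: [0, 0]
R5 ← R5 + (1/3)·R1: [0, 0]
1 pivot among 2 columns.
Only 1 < 2 pivot columns, so the columns are linearly dependent.

no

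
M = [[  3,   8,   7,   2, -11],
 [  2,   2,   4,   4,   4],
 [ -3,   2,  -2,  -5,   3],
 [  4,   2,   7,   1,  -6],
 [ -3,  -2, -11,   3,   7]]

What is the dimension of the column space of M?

5

Row reduce to echelon form.
R2 ← R2 − (2/3)·R1: [0, -10/3, -2/3, 8/3, 34/3]
R3 ← R3 + R1: [0, 10, 5, -3, -8]
R4 ← R4 − (4/3)·R1: [0, -26/3, -7/3, -5/3, 26/3]
R5 ← R5 + R1: [0, 6, -4, 5, -4]
R3 ← R3 + (3)·R2: [0, 0, 3, 5, 26]
R4 ← R4 − (13/5)·R2: [0, 0, -3/5, -43/5, -104/5]
R5 ← R5 + (9/5)·R2: [0, 0, -26/5, 49/5, 82/5]
R4 ← R4 + (1/5)·R3: [0, 0, 0, -38/5, -78/5]
R5 ← R5 + (26/15)·R3: [0, 0, 0, 277/15, 922/15]
R5 ← R5 + (277/114)·R4: [0, 0, 0, 0, 1343/57]
Echelon form has 5 nonzero rows, so rank(M) = 5.
The column space has dimension equal to the rank: 5.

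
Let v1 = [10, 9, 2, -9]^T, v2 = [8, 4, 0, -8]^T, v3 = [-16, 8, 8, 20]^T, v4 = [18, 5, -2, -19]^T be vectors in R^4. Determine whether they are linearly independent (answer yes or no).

Form the matrix with these vectors as rows and row reduce.
R2 ← R2 − (4/5)·R1: [0, -16/5, -8/5, -4/5]
R3 ← R3 + (8/5)·R1: [0, 112/5, 56/5, 28/5]
R4 ← R4 − (9/5)·R1: [0, -56/5, -28/5, -14/5]
R3 ← R3 + (7)·R2: [0, 0, 0, 0]
R4 ← R4 − (7/2)·R2: [0, 0, 0, 0]
2 nonzero rows, so the 4 vectors span a space of dimension 2.
Since 2 < 4, the vectors are linearly dependent.

no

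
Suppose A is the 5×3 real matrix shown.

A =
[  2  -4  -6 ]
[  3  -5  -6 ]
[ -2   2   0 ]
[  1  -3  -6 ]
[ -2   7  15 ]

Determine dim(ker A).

1

Row reduce to echelon form.
R2 ← R2 − (3/2)·R1: [0, 1, 3]
R3 ← R3 + R1: [0, -2, -6]
R4 ← R4 − (1/2)·R1: [0, -1, -3]
R5 ← R5 + R1: [0, 3, 9]
R3 ← R3 + (2)·R2: [0, 0, 0]
R4 ← R4 + R2: [0, 0, 0]
R5 ← R5 − (3)·R2: [0, 0, 0]
2 nonzero rows, so rank(A) = 2.
A has 3 columns; by rank–nullity, nullity = 3 − 2 = 1.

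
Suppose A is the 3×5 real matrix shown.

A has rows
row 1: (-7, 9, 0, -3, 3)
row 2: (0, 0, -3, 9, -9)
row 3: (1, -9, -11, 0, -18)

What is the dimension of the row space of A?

Row reduce to echelon form.
R3 ← R3 + (1/7)·R1: [0, -54/7, -11, -3/7, -123/7]
Swap R2 ↔ R3
Echelon form has 3 nonzero rows, so rank(A) = 3.
The row space has dimension equal to the rank: 3.

3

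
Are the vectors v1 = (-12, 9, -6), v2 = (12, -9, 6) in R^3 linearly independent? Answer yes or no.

no

Form the matrix with these vectors as rows and row reduce.
R2 ← R2 + R1: [0, 0, 0]
1 nonzero row, so the 2 vectors span a space of dimension 1.
Since 1 < 2, the vectors are linearly dependent.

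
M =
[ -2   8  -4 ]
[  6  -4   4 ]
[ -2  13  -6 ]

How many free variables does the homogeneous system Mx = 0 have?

Row reduce to echelon form.
R2 ← R2 + (3)·R1: [0, 20, -8]
R3 ← R3 − R1: [0, 5, -2]
R3 ← R3 − (1/4)·R2: [0, 0, 0]
2 nonzero rows, so rank(M) = 2.
M has 3 columns; by rank–nullity, nullity = 3 − 2 = 1.

1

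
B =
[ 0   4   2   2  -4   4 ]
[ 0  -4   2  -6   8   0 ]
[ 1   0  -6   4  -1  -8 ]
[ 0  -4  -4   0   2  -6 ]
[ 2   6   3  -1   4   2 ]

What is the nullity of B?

Row reduce to echelon form.
Swap R1 ↔ R3
R5 ← R5 − (2)·R1: [0, 6, 15, -9, 6, 18]
R3 ← R3 + R2: [0, 0, 4, -4, 4, 4]
R4 ← R4 − R2: [0, 0, -6, 6, -6, -6]
R5 ← R5 + (3/2)·R2: [0, 0, 18, -18, 18, 18]
R4 ← R4 + (3/2)·R3: [0, 0, 0, 0, 0, 0]
R5 ← R5 − (9/2)·R3: [0, 0, 0, 0, 0, 0]
3 nonzero rows, so rank(B) = 3.
B has 6 columns; by rank–nullity, nullity = 6 − 3 = 3.

3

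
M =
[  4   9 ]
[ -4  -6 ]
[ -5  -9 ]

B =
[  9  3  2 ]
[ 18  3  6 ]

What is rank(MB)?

2

First compute MB:
[[198,  39,  62],
 [-144, -30, -44],
 [-207, -42, -64]]
Now row reduce the product.
R2 ← R2 + (8/11)·R1: [0, -18/11, 12/11]
R3 ← R3 + (23/22)·R1: [0, -27/22, 9/11]
R3 ← R3 − (3/4)·R2: [0, 0, 0]
2 nonzero rows, so rank(MB) = 2.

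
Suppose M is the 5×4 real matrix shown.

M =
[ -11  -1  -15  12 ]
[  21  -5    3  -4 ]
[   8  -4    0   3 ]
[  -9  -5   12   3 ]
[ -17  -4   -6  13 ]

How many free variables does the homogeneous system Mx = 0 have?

0

Row reduce to echelon form.
R2 ← R2 + (21/11)·R1: [0, -76/11, -282/11, 208/11]
R3 ← R3 + (8/11)·R1: [0, -52/11, -120/11, 129/11]
R4 ← R4 − (9/11)·R1: [0, -46/11, 267/11, -75/11]
R5 ← R5 − (17/11)·R1: [0, -27/11, 189/11, -61/11]
R3 ← R3 − (13/19)·R2: [0, 0, 126/19, -23/19]
R4 ← R4 − (23/38)·R2: [0, 0, 756/19, -347/19]
R5 ← R5 − (27/76)·R2: [0, 0, 999/38, -233/19]
R4 ← R4 − (6)·R3: [0, 0, 0, -11]
R5 ← R5 − (111/28)·R3: [0, 0, 0, -209/28]
R5 ← R5 − (19/28)·R4: [0, 0, 0, 0]
4 nonzero rows, so rank(M) = 4.
M has 4 columns; by rank–nullity, nullity = 4 − 4 = 0.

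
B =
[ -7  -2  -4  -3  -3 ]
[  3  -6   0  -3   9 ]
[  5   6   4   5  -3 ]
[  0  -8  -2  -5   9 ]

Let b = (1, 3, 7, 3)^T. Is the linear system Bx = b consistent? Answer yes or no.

Row reduce the augmented matrix [B | b].
R2 ← R2 + (3/7)·R1: [0, -48/7, -12/7, -30/7, 54/7, 24/7]
R3 ← R3 + (5/7)·R1: [0, 32/7, 8/7, 20/7, -36/7, 54/7]
R3 ← R3 + (2/3)·R2: [0, 0, 0, 0, 0, 10]
R4 ← R4 − (7/6)·R2: [0, 0, 0, 0, 0, -1]
R4 ← R4 + (1/10)·R3: [0, 0, 0, 0, 0, 0]
The echelon form has 3 nonzero rows; the last pivot sits in the augmented column, so rank(B) = 2 but rank([B|b]) = 3.
Since the ranks differ, the system is inconsistent.

no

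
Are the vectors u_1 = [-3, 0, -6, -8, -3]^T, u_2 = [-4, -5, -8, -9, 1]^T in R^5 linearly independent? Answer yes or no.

yes

Form the matrix with these vectors as rows and row reduce.
R2 ← R2 − (4/3)·R1: [0, -5, 0, 5/3, 5]
2 nonzero rows, so the 2 vectors span a space of dimension 2.
Since 2 = 2, the vectors are linearly independent.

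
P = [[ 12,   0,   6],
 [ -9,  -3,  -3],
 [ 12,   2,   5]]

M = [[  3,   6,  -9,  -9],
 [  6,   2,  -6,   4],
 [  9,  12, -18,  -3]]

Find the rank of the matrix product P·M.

First compute PM:
[[ 90, 144, -216, -126],
 [-72, -96, 153,  78],
 [ 93, 136, -210, -115]]
Now row reduce the product.
R2 ← R2 + (4/5)·R1: [0, 96/5, -99/5, -114/5]
R3 ← R3 − (31/30)·R1: [0, -64/5, 66/5, 76/5]
R3 ← R3 + (2/3)·R2: [0, 0, 0, 0]
2 nonzero rows, so rank(PM) = 2.

2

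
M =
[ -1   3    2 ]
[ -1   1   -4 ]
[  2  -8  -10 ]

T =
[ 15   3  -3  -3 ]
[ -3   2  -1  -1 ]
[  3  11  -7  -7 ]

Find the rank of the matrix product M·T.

First compute MT:
[[-18,  25, -14, -14],
 [-30, -45,  30,  30],
 [ 24, -120,  72,  72]]
Now row reduce the product.
R2 ← R2 − (5/3)·R1: [0, -260/3, 160/3, 160/3]
R3 ← R3 + (4/3)·R1: [0, -260/3, 160/3, 160/3]
R3 ← R3 − R2: [0, 0, 0, 0]
2 nonzero rows, so rank(MT) = 2.

2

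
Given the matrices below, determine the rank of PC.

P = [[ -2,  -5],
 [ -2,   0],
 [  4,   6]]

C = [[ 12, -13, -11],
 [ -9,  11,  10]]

2

First compute PC:
[[ 21, -29, -28],
 [-24,  26,  22],
 [ -6,  14,  16]]
Now row reduce the product.
R2 ← R2 + (8/7)·R1: [0, -50/7, -10]
R3 ← R3 + (2/7)·R1: [0, 40/7, 8]
R3 ← R3 + (4/5)·R2: [0, 0, 0]
2 nonzero rows, so rank(PC) = 2.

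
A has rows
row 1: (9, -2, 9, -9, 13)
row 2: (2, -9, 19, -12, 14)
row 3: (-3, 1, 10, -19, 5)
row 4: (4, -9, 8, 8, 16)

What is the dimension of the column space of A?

4

Row reduce to echelon form.
R2 ← R2 − (2/9)·R1: [0, -77/9, 17, -10, 100/9]
R3 ← R3 + (1/3)·R1: [0, 1/3, 13, -22, 28/3]
R4 ← R4 − (4/9)·R1: [0, -73/9, 4, 12, 92/9]
R3 ← R3 + (3/77)·R2: [0, 0, 1052/77, -1724/77, 752/77]
R4 ← R4 − (73/77)·R2: [0, 0, -933/77, 1654/77, -24/77]
R4 ← R4 + (933/1052)·R3: [0, 0, 0, 427/263, 2196/263]
Echelon form has 4 nonzero rows, so rank(A) = 4.
The column space has dimension equal to the rank: 4.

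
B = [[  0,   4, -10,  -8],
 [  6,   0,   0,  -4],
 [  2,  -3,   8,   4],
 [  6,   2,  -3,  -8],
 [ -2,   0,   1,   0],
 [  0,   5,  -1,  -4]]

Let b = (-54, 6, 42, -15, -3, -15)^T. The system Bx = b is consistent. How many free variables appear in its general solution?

0

Row reduce the augmented matrix [B | b].
Swap R1 ↔ R2
R3 ← R3 − (1/3)·R1: [0, -3, 8, 16/3, 40]
R4 ← R4 − R1: [0, 2, -3, -4, -21]
R5 ← R5 + (1/3)·R1: [0, 0, 1, -4/3, -1]
R3 ← R3 + (3/4)·R2: [0, 0, 1/2, -2/3, -1/2]
R4 ← R4 − (1/2)·R2: [0, 0, 2, 0, 6]
R6 ← R6 − (5/4)·R2: [0, 0, 23/2, 6, 105/2]
R4 ← R4 − (4)·R3: [0, 0, 0, 8/3, 8]
R5 ← R5 − (2)·R3: [0, 0, 0, 0, 0]
R6 ← R6 − (23)·R3: [0, 0, 0, 64/3, 64]
R6 ← R6 − (8)·R4: [0, 0, 0, 0, 0]
The echelon form has 4 nonzero rows, and every pivot lies in the first 4 columns, so rank(B) = rank([B|b]) = 4.
The system is consistent.
Free variables = (unknowns) − (rank) = 4 − 4 = 0.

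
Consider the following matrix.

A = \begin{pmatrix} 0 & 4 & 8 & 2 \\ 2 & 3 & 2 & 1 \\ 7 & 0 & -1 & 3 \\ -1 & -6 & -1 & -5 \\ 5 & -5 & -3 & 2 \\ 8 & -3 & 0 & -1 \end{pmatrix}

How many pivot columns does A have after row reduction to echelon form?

4

Row reduce to echelon form.
Swap R1 ↔ R2
R3 ← R3 − (7/2)·R1: [0, -21/2, -8, -1/2]
R4 ← R4 + (1/2)·R1: [0, -9/2, 0, -9/2]
R5 ← R5 − (5/2)·R1: [0, -25/2, -8, -1/2]
R6 ← R6 − (4)·R1: [0, -15, -8, -5]
R3 ← R3 + (21/8)·R2: [0, 0, 13, 19/4]
R4 ← R4 + (9/8)·R2: [0, 0, 9, -9/4]
R5 ← R5 + (25/8)·R2: [0, 0, 17, 23/4]
R6 ← R6 + (15/4)·R2: [0, 0, 22, 5/2]
R4 ← R4 − (9/13)·R3: [0, 0, 0, -72/13]
R5 ← R5 − (17/13)·R3: [0, 0, 0, -6/13]
R6 ← R6 − (22/13)·R3: [0, 0, 0, -72/13]
R5 ← R5 − (1/12)·R4: [0, 0, 0, 0]
R6 ← R6 − R4: [0, 0, 0, 0]
Echelon form has 4 nonzero rows, so rank(A) = 4.
Each nonzero row contributes one pivot column: 4 pivot columns.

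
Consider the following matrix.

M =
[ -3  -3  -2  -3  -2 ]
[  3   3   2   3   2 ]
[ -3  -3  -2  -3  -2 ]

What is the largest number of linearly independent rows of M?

1

Row reduce to echelon form.
R2 ← R2 + R1: [0, 0, 0, 0, 0]
R3 ← R3 − R1: [0, 0, 0, 0, 0]
Echelon form has 1 nonzero row, so rank(M) = 1.
The rank gives the maximum number of linearly independent rows: 1.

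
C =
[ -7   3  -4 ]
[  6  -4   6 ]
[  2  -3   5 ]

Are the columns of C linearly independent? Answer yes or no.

Row reduce C to echelon form.
R2 ← R2 + (6/7)·R1: [0, -10/7, 18/7]
R3 ← R3 + (2/7)·R1: [0, -15/7, 27/7]
R3 ← R3 − (3/2)·R2: [0, 0, 0]
2 pivots among 3 columns.
Only 2 < 3 pivot columns, so the columns are linearly dependent.

no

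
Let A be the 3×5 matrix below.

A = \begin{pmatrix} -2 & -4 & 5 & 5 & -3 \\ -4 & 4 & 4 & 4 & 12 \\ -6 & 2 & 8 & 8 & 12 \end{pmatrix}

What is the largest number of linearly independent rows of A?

2

Row reduce to echelon form.
R2 ← R2 − (2)·R1: [0, 12, -6, -6, 18]
R3 ← R3 − (3)·R1: [0, 14, -7, -7, 21]
R3 ← R3 − (7/6)·R2: [0, 0, 0, 0, 0]
Echelon form has 2 nonzero rows, so rank(A) = 2.
The rank gives the maximum number of linearly independent rows: 2.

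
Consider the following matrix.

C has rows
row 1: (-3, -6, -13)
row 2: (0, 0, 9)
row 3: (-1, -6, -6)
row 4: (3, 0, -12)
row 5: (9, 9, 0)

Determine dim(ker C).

Row reduce to echelon form.
R3 ← R3 − (1/3)·R1: [0, -4, -5/3]
R4 ← R4 + R1: [0, -6, -25]
R5 ← R5 + (3)·R1: [0, -9, -39]
Swap R2 ↔ R3
R4 ← R4 − (3/2)·R2: [0, 0, -45/2]
R5 ← R5 − (9/4)·R2: [0, 0, -141/4]
R4 ← R4 + (5/2)·R3: [0, 0, 0]
R5 ← R5 + (47/12)·R3: [0, 0, 0]
3 nonzero rows, so rank(C) = 3.
C has 3 columns; by rank–nullity, nullity = 3 − 3 = 0.

0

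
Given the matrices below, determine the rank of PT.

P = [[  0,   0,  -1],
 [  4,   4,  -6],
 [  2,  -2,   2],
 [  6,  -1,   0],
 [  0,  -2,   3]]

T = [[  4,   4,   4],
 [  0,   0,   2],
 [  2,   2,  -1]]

First compute PT:
[[ -2,  -2,   1],
 [  4,   4,  30],
 [ 12,  12,   2],
 [ 24,  24,  22],
 [  6,   6,  -7]]
Now row reduce the product.
R2 ← R2 + (2)·R1: [0, 0, 32]
R3 ← R3 + (6)·R1: [0, 0, 8]
R4 ← R4 + (12)·R1: [0, 0, 34]
R5 ← R5 + (3)·R1: [0, 0, -4]
R3 ← R3 − (1/4)·R2: [0, 0, 0]
R4 ← R4 − (17/16)·R2: [0, 0, 0]
R5 ← R5 + (1/8)·R2: [0, 0, 0]
2 nonzero rows, so rank(PT) = 2.

2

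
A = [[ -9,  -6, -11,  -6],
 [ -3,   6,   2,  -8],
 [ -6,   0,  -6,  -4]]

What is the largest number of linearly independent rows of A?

Row reduce to echelon form.
R2 ← R2 − (1/3)·R1: [0, 8, 17/3, -6]
R3 ← R3 − (2/3)·R1: [0, 4, 4/3, 0]
R3 ← R3 − (1/2)·R2: [0, 0, -3/2, 3]
Echelon form has 3 nonzero rows, so rank(A) = 3.
The rank gives the maximum number of linearly independent rows: 3.

3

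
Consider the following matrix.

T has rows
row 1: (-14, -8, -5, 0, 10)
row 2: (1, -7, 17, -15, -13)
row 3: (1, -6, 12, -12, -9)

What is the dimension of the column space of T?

Row reduce to echelon form.
R2 ← R2 + (1/14)·R1: [0, -53/7, 233/14, -15, -86/7]
R3 ← R3 + (1/14)·R1: [0, -46/7, 163/14, -12, -58/7]
R3 ← R3 − (46/53)·R2: [0, 0, -297/106, 54/53, 126/53]
Echelon form has 3 nonzero rows, so rank(T) = 3.
The column space has dimension equal to the rank: 3.

3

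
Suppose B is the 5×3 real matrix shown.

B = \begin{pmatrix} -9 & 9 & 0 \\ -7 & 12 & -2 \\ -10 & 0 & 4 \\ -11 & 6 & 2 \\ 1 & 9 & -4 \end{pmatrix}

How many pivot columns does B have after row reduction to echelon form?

Row reduce to echelon form.
R2 ← R2 − (7/9)·R1: [0, 5, -2]
R3 ← R3 − (10/9)·R1: [0, -10, 4]
R4 ← R4 − (11/9)·R1: [0, -5, 2]
R5 ← R5 + (1/9)·R1: [0, 10, -4]
R3 ← R3 + (2)·R2: [0, 0, 0]
R4 ← R4 + R2: [0, 0, 0]
R5 ← R5 − (2)·R2: [0, 0, 0]
Echelon form has 2 nonzero rows, so rank(B) = 2.
Each nonzero row contributes one pivot column: 2 pivot columns.

2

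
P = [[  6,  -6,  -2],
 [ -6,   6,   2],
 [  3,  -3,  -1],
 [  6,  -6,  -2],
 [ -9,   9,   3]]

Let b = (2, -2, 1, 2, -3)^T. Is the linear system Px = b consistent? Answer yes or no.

yes

Row reduce the augmented matrix [P | b].
R2 ← R2 + R1: [0, 0, 0, 0]
R3 ← R3 − (1/2)·R1: [0, 0, 0, 0]
R4 ← R4 − R1: [0, 0, 0, 0]
R5 ← R5 + (3/2)·R1: [0, 0, 0, 0]
The echelon form has 1 nonzero rows, and every pivot lies in the first 3 columns, so rank(P) = rank([P|b]) = 1.
The system is consistent.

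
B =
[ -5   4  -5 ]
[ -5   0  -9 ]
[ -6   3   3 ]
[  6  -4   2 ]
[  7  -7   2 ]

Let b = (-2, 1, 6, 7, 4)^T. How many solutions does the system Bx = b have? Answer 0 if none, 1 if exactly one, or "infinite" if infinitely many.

0

Row reduce the augmented matrix [B | b].
R2 ← R2 − R1: [0, -4, -4, 3]
R3 ← R3 − (6/5)·R1: [0, -9/5, 9, 42/5]
R4 ← R4 + (6/5)·R1: [0, 4/5, -4, 23/5]
R5 ← R5 + (7/5)·R1: [0, -7/5, -5, 6/5]
R3 ← R3 − (9/20)·R2: [0, 0, 54/5, 141/20]
R4 ← R4 + (1/5)·R2: [0, 0, -24/5, 26/5]
R5 ← R5 − (7/20)·R2: [0, 0, -18/5, 3/20]
R4 ← R4 + (4/9)·R3: [0, 0, 0, 25/3]
R5 ← R5 + (1/3)·R3: [0, 0, 0, 5/2]
R5 ← R5 − (3/10)·R4: [0, 0, 0, 0]
The echelon form has 4 nonzero rows; the last pivot sits in the augmented column, so rank(B) = 3 but rank([B|b]) = 4.
Since the ranks differ, the system is inconsistent.
It has no solutions.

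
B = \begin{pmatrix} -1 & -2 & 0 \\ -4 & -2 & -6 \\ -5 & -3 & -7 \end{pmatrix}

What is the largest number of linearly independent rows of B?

Row reduce to echelon form.
R2 ← R2 − (4)·R1: [0, 6, -6]
R3 ← R3 − (5)·R1: [0, 7, -7]
R3 ← R3 − (7/6)·R2: [0, 0, 0]
Echelon form has 2 nonzero rows, so rank(B) = 2.
The rank gives the maximum number of linearly independent rows: 2.

2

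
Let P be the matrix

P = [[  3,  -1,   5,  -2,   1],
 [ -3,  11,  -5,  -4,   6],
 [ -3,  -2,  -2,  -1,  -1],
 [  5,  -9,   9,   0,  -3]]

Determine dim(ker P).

2

Row reduce to echelon form.
R2 ← R2 + R1: [0, 10, 0, -6, 7]
R3 ← R3 + R1: [0, -3, 3, -3, 0]
R4 ← R4 − (5/3)·R1: [0, -22/3, 2/3, 10/3, -14/3]
R3 ← R3 + (3/10)·R2: [0, 0, 3, -24/5, 21/10]
R4 ← R4 + (11/15)·R2: [0, 0, 2/3, -16/15, 7/15]
R4 ← R4 − (2/9)·R3: [0, 0, 0, 0, 0]
3 nonzero rows, so rank(P) = 3.
P has 5 columns; by rank–nullity, nullity = 5 − 3 = 2.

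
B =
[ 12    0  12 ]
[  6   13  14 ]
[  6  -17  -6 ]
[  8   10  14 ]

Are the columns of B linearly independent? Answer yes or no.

Row reduce B to echelon form.
R2 ← R2 − (1/2)·R1: [0, 13, 8]
R3 ← R3 − (1/2)·R1: [0, -17, -12]
R4 ← R4 − (2/3)·R1: [0, 10, 6]
R3 ← R3 + (17/13)·R2: [0, 0, -20/13]
R4 ← R4 − (10/13)·R2: [0, 0, -2/13]
R4 ← R4 − (1/10)·R3: [0, 0, 0]
3 pivots among 3 columns.
Every column is a pivot column, so the columns are linearly independent.

yes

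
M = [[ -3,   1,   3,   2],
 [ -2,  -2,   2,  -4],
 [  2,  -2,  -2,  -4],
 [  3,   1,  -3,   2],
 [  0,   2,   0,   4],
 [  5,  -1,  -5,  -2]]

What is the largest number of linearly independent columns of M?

Row reduce to echelon form.
R2 ← R2 − (2/3)·R1: [0, -8/3, 0, -16/3]
R3 ← R3 + (2/3)·R1: [0, -4/3, 0, -8/3]
R4 ← R4 + R1: [0, 2, 0, 4]
R6 ← R6 + (5/3)·R1: [0, 2/3, 0, 4/3]
R3 ← R3 − (1/2)·R2: [0, 0, 0, 0]
R4 ← R4 + (3/4)·R2: [0, 0, 0, 0]
R5 ← R5 + (3/4)·R2: [0, 0, 0, 0]
R6 ← R6 + (1/4)·R2: [0, 0, 0, 0]
Echelon form has 2 nonzero rows, so rank(M) = 2.
The rank gives the maximum number of linearly independent columns: 2.

2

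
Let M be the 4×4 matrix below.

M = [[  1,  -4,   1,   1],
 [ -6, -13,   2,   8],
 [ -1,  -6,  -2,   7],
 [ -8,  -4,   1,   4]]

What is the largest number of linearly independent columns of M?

Row reduce to echelon form.
R2 ← R2 + (6)·R1: [0, -37, 8, 14]
R3 ← R3 + R1: [0, -10, -1, 8]
R4 ← R4 + (8)·R1: [0, -36, 9, 12]
R3 ← R3 − (10/37)·R2: [0, 0, -117/37, 156/37]
R4 ← R4 − (36/37)·R2: [0, 0, 45/37, -60/37]
R4 ← R4 + (5/13)·R3: [0, 0, 0, 0]
Echelon form has 3 nonzero rows, so rank(M) = 3.
The rank gives the maximum number of linearly independent columns: 3.

3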